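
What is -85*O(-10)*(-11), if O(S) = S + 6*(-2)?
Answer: -20570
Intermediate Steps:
O(S) = -12 + S (O(S) = S - 12 = -12 + S)
-85*O(-10)*(-11) = -85*(-12 - 10)*(-11) = -85*(-22)*(-11) = 1870*(-11) = -20570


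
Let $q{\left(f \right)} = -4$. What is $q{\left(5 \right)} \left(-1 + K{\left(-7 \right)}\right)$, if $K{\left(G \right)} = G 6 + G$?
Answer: $200$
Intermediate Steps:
$K{\left(G \right)} = 7 G$ ($K{\left(G \right)} = 6 G + G = 7 G$)
$q{\left(5 \right)} \left(-1 + K{\left(-7 \right)}\right) = - 4 \left(-1 + 7 \left(-7\right)\right) = - 4 \left(-1 - 49\right) = \left(-4\right) \left(-50\right) = 200$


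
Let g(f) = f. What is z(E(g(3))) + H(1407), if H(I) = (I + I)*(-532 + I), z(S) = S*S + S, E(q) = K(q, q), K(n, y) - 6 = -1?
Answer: 2462280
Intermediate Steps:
K(n, y) = 5 (K(n, y) = 6 - 1 = 5)
E(q) = 5
z(S) = S + S² (z(S) = S² + S = S + S²)
H(I) = 2*I*(-532 + I) (H(I) = (2*I)*(-532 + I) = 2*I*(-532 + I))
z(E(g(3))) + H(1407) = 5*(1 + 5) + 2*1407*(-532 + 1407) = 5*6 + 2*1407*875 = 30 + 2462250 = 2462280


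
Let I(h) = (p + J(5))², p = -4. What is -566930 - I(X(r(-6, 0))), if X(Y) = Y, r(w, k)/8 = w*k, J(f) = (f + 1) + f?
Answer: -566979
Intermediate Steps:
J(f) = 1 + 2*f (J(f) = (1 + f) + f = 1 + 2*f)
r(w, k) = 8*k*w (r(w, k) = 8*(w*k) = 8*(k*w) = 8*k*w)
I(h) = 49 (I(h) = (-4 + (1 + 2*5))² = (-4 + (1 + 10))² = (-4 + 11)² = 7² = 49)
-566930 - I(X(r(-6, 0))) = -566930 - 1*49 = -566930 - 49 = -566979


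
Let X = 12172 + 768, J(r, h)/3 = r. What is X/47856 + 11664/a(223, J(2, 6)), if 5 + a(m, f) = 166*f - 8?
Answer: 142728101/11760612 ≈ 12.136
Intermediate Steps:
J(r, h) = 3*r
X = 12940
a(m, f) = -13 + 166*f (a(m, f) = -5 + (166*f - 8) = -5 + (-8 + 166*f) = -13 + 166*f)
X/47856 + 11664/a(223, J(2, 6)) = 12940/47856 + 11664/(-13 + 166*(3*2)) = 12940*(1/47856) + 11664/(-13 + 166*6) = 3235/11964 + 11664/(-13 + 996) = 3235/11964 + 11664/983 = 142728101/11760612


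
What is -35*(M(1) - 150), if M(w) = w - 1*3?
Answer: 5320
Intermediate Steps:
M(w) = -3 + w (M(w) = w - 3 = -3 + w)
-35*(M(1) - 150) = -35*((-3 + 1) - 150) = -35*(-2 - 150) = -35*(-152) = 5320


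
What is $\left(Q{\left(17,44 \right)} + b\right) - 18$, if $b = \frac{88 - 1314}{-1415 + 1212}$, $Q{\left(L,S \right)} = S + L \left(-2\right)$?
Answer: $- \frac{398}{203} \approx -1.9606$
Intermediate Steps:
$Q{\left(L,S \right)} = S - 2 L$
$b = \frac{1226}{203}$ ($b = - \frac{1226}{-203} = \left(-1226\right) \left(- \frac{1}{203}\right) = \frac{1226}{203} \approx 6.0394$)
$\left(Q{\left(17,44 \right)} + b\right) - 18 = \left(\left(44 - 34\right) + \frac{1226}{203}\right) - 18 = \left(10 + \frac{1226}{203}\right) - 18 = \frac{3256}{203} - 18 = - \frac{398}{203}$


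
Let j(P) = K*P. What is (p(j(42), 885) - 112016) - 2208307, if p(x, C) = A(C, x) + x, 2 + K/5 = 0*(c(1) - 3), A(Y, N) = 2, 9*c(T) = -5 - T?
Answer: -2320741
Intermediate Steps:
c(T) = -5/9 - T/9 (c(T) = (-5 - T)/9 = -5/9 - T/9)
K = -10 (K = -10 + 5*(0*((-5/9 - ⅑*1) - 3)) = -10 + 5*(0*((-5/9 - ⅑) - 3)) = -10 + 5*(0*(-⅔ - 3)) = -10 + 5*(0*(-11/3)) = -10 + 5*0 = -10 + 0 = -10)
j(P) = -10*P
p(x, C) = 2 + x
(p(j(42), 885) - 112016) - 2208307 = ((2 - 10*42) - 112016) - 2208307 = ((2 - 420) - 112016) - 2208307 = (-418 - 112016) - 2208307 = -112434 - 2208307 = -2320741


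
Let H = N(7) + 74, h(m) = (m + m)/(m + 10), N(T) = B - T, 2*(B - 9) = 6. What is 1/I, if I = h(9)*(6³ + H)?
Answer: 19/5310 ≈ 0.0035782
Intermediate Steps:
B = 12 (B = 9 + (½)*6 = 9 + 3 = 12)
N(T) = 12 - T
h(m) = 2*m/(10 + m) (h(m) = (2*m)/(10 + m) = 2*m/(10 + m))
H = 79 (H = (12 - 1*7) + 74 = (12 - 7) + 74 = 5 + 74 = 79)
I = 5310/19 (I = (2*9/(10 + 9))*(6³ + 79) = (2*9/19)*(216 + 79) = (2*9*(1/19))*295 = (18/19)*295 = 5310/19 ≈ 279.47)
1/I = 1/(5310/19) = 19/5310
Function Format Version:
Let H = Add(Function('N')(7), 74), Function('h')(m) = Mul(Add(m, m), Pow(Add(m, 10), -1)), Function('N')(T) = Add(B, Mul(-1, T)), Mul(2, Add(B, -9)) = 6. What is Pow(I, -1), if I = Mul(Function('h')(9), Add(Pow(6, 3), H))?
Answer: Rational(19, 5310) ≈ 0.0035782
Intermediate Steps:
B = 12 (B = Add(9, Mul(Rational(1, 2), 6)) = Add(9, 3) = 12)
Function('N')(T) = Add(12, Mul(-1, T))
Function('h')(m) = Mul(2, m, Pow(Add(10, m), -1)) (Function('h')(m) = Mul(Mul(2, m), Pow(Add(10, m), -1)) = Mul(2, m, Pow(Add(10, m), -1)))
H = 79 (H = Add(Add(12, Mul(-1, 7)), 74) = Add(Add(12, -7), 74) = Add(5, 74) = 79)
I = Rational(5310, 19) (I = Mul(Mul(2, 9, Pow(Add(10, 9), -1)), Add(Pow(6, 3), 79)) = Mul(Mul(2, 9, Pow(19, -1)), Add(216, 79)) = Mul(Mul(2, 9, Rational(1, 19)), 295) = Mul(Rational(18, 19), 295) = Rational(5310, 19) ≈ 279.47)
Pow(I, -1) = Pow(Rational(5310, 19), -1) = Rational(19, 5310)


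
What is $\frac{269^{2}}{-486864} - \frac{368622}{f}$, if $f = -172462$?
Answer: $\frac{83494629313}{41982769584} \approx 1.9888$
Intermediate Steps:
$\frac{269^{2}}{-486864} - \frac{368622}{f} = \frac{269^{2}}{-486864} - \frac{368622}{-172462} = 72361 \left(- \frac{1}{486864}\right) - - \frac{184311}{86231} = - \frac{72361}{486864} + \frac{184311}{86231} = \frac{83494629313}{41982769584}$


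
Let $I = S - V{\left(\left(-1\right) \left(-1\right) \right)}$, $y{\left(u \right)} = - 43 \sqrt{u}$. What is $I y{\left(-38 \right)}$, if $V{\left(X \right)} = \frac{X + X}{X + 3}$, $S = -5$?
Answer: $\frac{473 i \sqrt{38}}{2} \approx 1457.9 i$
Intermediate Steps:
$V{\left(X \right)} = \frac{2 X}{3 + X}$
$I = - \frac{11}{2}$ ($I = -5 - \frac{2 \left(\left(-1\right) \left(-1\right)\right)}{3 - -1} = -5 - 2 \cdot 1 \frac{1}{3 + 1} = -5 - 2 \cdot 1 \cdot \frac{1}{4} = -5 - \frac{1}{2} = - \frac{11}{2} \approx -5.5$)
$I y{\left(-38 \right)} = - \frac{11 \left(- 43 \sqrt{-38}\right)}{2} = - \frac{11 \left(- 43 i \sqrt{38}\right)}{2} = \frac{473 i \sqrt{38}}{2}$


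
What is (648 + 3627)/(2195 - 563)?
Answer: 1425/544 ≈ 2.6195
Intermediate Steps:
(648 + 3627)/(2195 - 563) = 4275/1632 = 4275*(1/1632) = 1425/544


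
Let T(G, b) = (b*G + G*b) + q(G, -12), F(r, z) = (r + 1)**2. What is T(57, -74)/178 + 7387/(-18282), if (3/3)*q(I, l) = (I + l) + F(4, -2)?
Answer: -866641/18282 ≈ -47.404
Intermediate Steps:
F(r, z) = (1 + r)**2
q(I, l) = 25 + I + l (q(I, l) = (I + l) + (1 + 4)**2 = (I + l) + 5**2 = (I + l) + 25 = 25 + I + l)
T(G, b) = 13 + G + 2*G*b (T(G, b) = (b*G + G*b) + (25 + G - 12) = (G*b + G*b) + (13 + G) = 2*G*b + (13 + G) = 13 + G + 2*G*b)
T(57, -74)/178 + 7387/(-18282) = (13 + 57 + 2*57*(-74))/178 + 7387/(-18282) = (13 + 57 - 8436)*(1/178) + 7387*(-1/18282) = -8366*1/178 - 7387/18282 = -47 - 7387/18282 = -866641/18282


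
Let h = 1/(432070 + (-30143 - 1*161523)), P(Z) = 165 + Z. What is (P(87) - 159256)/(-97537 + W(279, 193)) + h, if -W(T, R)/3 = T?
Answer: 19112647995/11824751548 ≈ 1.6163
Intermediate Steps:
W(T, R) = -3*T
h = 1/240404 (h = 1/(432070 + (-30143 - 161523)) = 1/(432070 - 191666) = 1/240404 ≈ 4.1597e-6)
(P(87) - 159256)/(-97537 + W(279, 193)) + h = ((165 + 87) - 159256)/(-97537 - 3*279) + 1/240404 = (252 - 159256)/(-97537 - 837) + 1/240404 = -159004/(-98374) + 1/240404 = -159004*(-1/98374) + 1/240404 = 79502/49187 + 1/240404 = 19112647995/11824751548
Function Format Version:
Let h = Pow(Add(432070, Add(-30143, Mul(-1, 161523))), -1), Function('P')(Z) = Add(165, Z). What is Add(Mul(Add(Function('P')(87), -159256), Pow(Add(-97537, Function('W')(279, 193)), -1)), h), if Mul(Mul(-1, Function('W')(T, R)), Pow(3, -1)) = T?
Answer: Rational(19112647995, 11824751548) ≈ 1.6163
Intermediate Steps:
Function('W')(T, R) = Mul(-3, T)
h = Rational(1, 240404) (h = Pow(Add(432070, Add(-30143, -161523)), -1) = Pow(Add(432070, -191666), -1) = Pow(240404, -1) = Rational(1, 240404) ≈ 4.1597e-6)
Add(Mul(Add(Function('P')(87), -159256), Pow(Add(-97537, Function('W')(279, 193)), -1)), h) = Add(Mul(Add(Add(165, 87), -159256), Pow(Add(-97537, Mul(-3, 279)), -1)), Rational(1, 240404)) = Add(Mul(Add(252, -159256), Pow(Add(-97537, -837), -1)), Rational(1, 240404)) = Add(Mul(-159004, Pow(-98374, -1)), Rational(1, 240404)) = Add(Mul(-159004, Rational(-1, 98374)), Rational(1, 240404)) = Add(Rational(79502, 49187), Rational(1, 240404)) = Rational(19112647995, 11824751548)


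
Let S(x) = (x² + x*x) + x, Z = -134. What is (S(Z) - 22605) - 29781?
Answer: -16608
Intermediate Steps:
S(x) = x + 2*x² (S(x) = (x² + x²) + x = 2*x² + x = x + 2*x²)
(S(Z) - 22605) - 29781 = (-134*(1 + 2*(-134)) - 22605) - 29781 = (-134*(1 - 268) - 22605) - 29781 = (-134*(-267) - 22605) - 29781 = (35778 - 22605) - 29781 = 13173 - 29781 = -16608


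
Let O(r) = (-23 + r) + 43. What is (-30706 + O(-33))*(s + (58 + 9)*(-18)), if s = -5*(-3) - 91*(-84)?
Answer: -198229707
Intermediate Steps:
O(r) = 20 + r
s = 7659 (s = 15 + 7644 = 7659)
(-30706 + O(-33))*(s + (58 + 9)*(-18)) = (-30706 + (20 - 33))*(7659 + (58 + 9)*(-18)) = (-30706 - 13)*(7659 + 67*(-18)) = -30719*(7659 - 1206) = -30719*6453 = -198229707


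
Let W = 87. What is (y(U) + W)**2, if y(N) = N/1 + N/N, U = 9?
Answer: 9409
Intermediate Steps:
y(N) = 1 + N (y(N) = N*1 + 1 = N + 1 = 1 + N)
(y(U) + W)**2 = ((1 + 9) + 87)**2 = (10 + 87)**2 = 97**2 = 9409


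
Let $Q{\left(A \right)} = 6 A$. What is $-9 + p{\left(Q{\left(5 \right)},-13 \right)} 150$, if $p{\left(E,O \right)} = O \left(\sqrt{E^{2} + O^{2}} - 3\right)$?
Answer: $5841 - 1950 \sqrt{1069} \approx -57915.0$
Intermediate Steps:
$p{\left(E,O \right)} = O \left(-3 + \sqrt{E^{2} + O^{2}}\right)$
$-9 + p{\left(Q{\left(5 \right)},-13 \right)} 150 = -9 + - 13 \left(-3 + \sqrt{\left(6 \cdot 5\right)^{2} + \left(-13\right)^{2}}\right) 150 = -9 + - 13 \left(-3 + \sqrt{30^{2} + 169}\right) 150 = -9 + - 13 \left(-3 + \sqrt{900 + 169}\right) 150 = -9 + - 13 \left(-3 + \sqrt{1069}\right) 150 = -9 + \left(39 - 13 \sqrt{1069}\right) 150 = -9 + \left(5850 - 1950 \sqrt{1069}\right) = 5841 - 1950 \sqrt{1069}$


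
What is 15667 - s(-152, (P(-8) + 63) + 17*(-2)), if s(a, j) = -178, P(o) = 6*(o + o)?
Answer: 15845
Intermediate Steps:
P(o) = 12*o (P(o) = 6*(2*o) = 12*o)
15667 - s(-152, (P(-8) + 63) + 17*(-2)) = 15667 - 1*(-178) = 15667 + 178 = 15845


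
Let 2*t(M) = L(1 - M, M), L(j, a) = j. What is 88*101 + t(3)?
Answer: 8887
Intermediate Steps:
t(M) = ½ - M/2 (t(M) = (1 - M)/2 = ½ - M/2)
88*101 + t(3) = 88*101 + (½ - ½*3) = 8888 + (½ - 3/2) = 8888 - 1 = 8887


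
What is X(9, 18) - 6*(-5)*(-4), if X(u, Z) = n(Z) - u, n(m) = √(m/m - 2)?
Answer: -129 + I ≈ -129.0 + 1.0*I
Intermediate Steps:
n(m) = I (n(m) = √(1 - 2) = √(-1) = I)
X(u, Z) = I - u
X(9, 18) - 6*(-5)*(-4) = (I - 1*9) - 6*(-5)*(-4) = (I - 9) + 30*(-4) = (-9 + I) - 120 = -129 + I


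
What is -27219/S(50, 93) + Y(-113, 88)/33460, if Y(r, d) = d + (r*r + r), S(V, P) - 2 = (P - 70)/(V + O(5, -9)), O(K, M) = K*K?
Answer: -17075968947/1447145 ≈ -11800.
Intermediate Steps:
O(K, M) = K²
S(V, P) = 2 + (-70 + P)/(25 + V) (S(V, P) = 2 + (P - 70)/(V + 5²) = 2 + (-70 + P)/(V + 25) = 2 + (-70 + P)/(25 + V))
Y(r, d) = d + r + r² (Y(r, d) = d + (r² + r) = d + (r + r²) = d + r + r²)
-27219/S(50, 93) + Y(-113, 88)/33460 = -27219*(25 + 50)/(-20 + 93 + 2*50) + (88 - 113 + (-113)²)/33460 = -27219*75/(-20 + 93 + 100) + (88 - 113 + 12769)*(1/33460) = -27219/((1/75)*173) + 12744*(1/33460) = -27219/173/75 + 3186/8365 = -27219*75/173 + 3186/8365 = -2041425/173 + 3186/8365 = -17075968947/1447145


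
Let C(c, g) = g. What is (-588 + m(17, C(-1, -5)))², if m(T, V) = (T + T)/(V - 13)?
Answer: 28185481/81 ≈ 3.4797e+5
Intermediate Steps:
m(T, V) = 2*T/(-13 + V) (m(T, V) = (2*T)/(-13 + V) = 2*T/(-13 + V))
(-588 + m(17, C(-1, -5)))² = (-588 + 2*17/(-13 - 5))² = (-588 + 2*17/(-18))² = (-588 + 2*17*(-1/18))² = (-588 - 17/9)² = (-5309/9)² = 28185481/81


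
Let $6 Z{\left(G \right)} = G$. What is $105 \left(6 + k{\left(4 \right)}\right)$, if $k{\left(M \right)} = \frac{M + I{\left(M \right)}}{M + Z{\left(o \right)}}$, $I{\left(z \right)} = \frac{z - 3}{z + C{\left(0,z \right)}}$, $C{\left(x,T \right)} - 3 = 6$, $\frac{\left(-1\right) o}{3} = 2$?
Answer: $\frac{10045}{13} \approx 772.69$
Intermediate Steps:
$o = -6$ ($o = \left(-3\right) 2 = -6$)
$C{\left(x,T \right)} = 9$ ($C{\left(x,T \right)} = 3 + 6 = 9$)
$I{\left(z \right)} = \frac{-3 + z}{9 + z}$ ($I{\left(z \right)} = \frac{z - 3}{z + 9} = \frac{-3 + z}{9 + z}$)
$Z{\left(G \right)} = \frac{G}{6}$
$k{\left(M \right)} = \frac{M + \frac{-3 + M}{9 + M}}{-1 + M}$ ($k{\left(M \right)} = \frac{M + \frac{-3 + M}{9 + M}}{M + \frac{1}{6} \left(-6\right)} = \frac{M + \frac{-3 + M}{9 + M}}{M - 1} = \frac{M + \frac{-3 + M}{9 + M}}{-1 + M}$)
$105 \left(6 + k{\left(4 \right)}\right) = 105 \left(6 + \frac{-3 + 4 + 4 \left(9 + 4\right)}{\left(-1 + 4\right) \left(9 + 4\right)}\right) = 105 \left(6 + \frac{-3 + 4 + 4 \cdot 13}{3 \cdot 13}\right) = 105 \left(6 + \frac{1}{3} \cdot \frac{1}{13} \left(-3 + 4 + 52\right)\right) = 105 \left(6 + \frac{1}{3} \cdot \frac{1}{13} \cdot 53\right) = 105 \left(6 + \frac{53}{39}\right) = 105 \cdot \frac{287}{39} = \frac{10045}{13}$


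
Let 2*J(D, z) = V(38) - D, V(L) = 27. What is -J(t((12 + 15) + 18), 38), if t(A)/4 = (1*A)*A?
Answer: 8073/2 ≈ 4036.5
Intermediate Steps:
t(A) = 4*A**2 (t(A) = 4*((1*A)*A) = 4*(A*A) = 4*A**2)
J(D, z) = 27/2 - D/2 (J(D, z) = (27 - D)/2 = 27/2 - D/2)
-J(t((12 + 15) + 18), 38) = -(27/2 - 2*((12 + 15) + 18)**2) = -(27/2 - 2*(27 + 18)**2) = -(27/2 - 2*45**2) = -(27/2 - 2*2025) = -(27/2 - 1/2*8100) = -(27/2 - 4050) = -1*(-8073/2) = 8073/2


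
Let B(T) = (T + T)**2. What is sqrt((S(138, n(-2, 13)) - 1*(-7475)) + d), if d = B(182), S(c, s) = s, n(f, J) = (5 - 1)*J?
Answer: sqrt(140023) ≈ 374.20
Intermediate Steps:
n(f, J) = 4*J
B(T) = 4*T**2 (B(T) = (2*T)**2 = 4*T**2)
d = 132496 (d = 4*182**2 = 4*33124 = 132496)
sqrt((S(138, n(-2, 13)) - 1*(-7475)) + d) = sqrt((4*13 - 1*(-7475)) + 132496) = sqrt((52 + 7475) + 132496) = sqrt(7527 + 132496) = sqrt(140023)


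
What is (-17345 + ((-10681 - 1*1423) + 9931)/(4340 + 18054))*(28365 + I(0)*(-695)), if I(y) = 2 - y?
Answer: -10477794128425/22394 ≈ -4.6788e+8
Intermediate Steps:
(-17345 + ((-10681 - 1*1423) + 9931)/(4340 + 18054))*(28365 + I(0)*(-695)) = (-17345 + ((-10681 - 1*1423) + 9931)/(4340 + 18054))*(28365 + (2 - 1*0)*(-695)) = (-17345 + ((-10681 - 1423) + 9931)/22394)*(28365 + (2 + 0)*(-695)) = (-17345 + (-12104 + 9931)*(1/22394))*(28365 + 2*(-695)) = (-17345 - 2173*1/22394)*(28365 - 1390) = (-17345 - 2173/22394)*26975 = -388426103/22394*26975 = -10477794128425/22394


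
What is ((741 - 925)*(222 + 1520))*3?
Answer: -961584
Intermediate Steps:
((741 - 925)*(222 + 1520))*3 = -184*1742*3 = -320528*3 = -961584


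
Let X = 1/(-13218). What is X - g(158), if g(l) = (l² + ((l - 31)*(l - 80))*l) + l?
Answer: -21020188861/13218 ≈ -1.5903e+6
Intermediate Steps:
g(l) = l + l² + l*(-80 + l)*(-31 + l) (g(l) = (l² + ((-31 + l)*(-80 + l))*l) + l = (l² + ((-80 + l)*(-31 + l))*l) + l = (l² + l*(-80 + l)*(-31 + l)) + l = l + l² + l*(-80 + l)*(-31 + l))
X = -1/13218 ≈ -7.5654e-5
X - g(158) = -1/13218 - 158*(2481 + 158² - 110*158) = -1/13218 - 158*(2481 + 24964 - 17380) = -1/13218 - 158*10065 = -1/13218 - 1*1590270 = -1/13218 - 1590270 = -21020188861/13218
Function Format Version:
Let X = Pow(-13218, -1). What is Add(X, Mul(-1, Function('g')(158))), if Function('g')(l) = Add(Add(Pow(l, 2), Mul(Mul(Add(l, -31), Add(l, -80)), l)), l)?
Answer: Rational(-21020188861, 13218) ≈ -1.5903e+6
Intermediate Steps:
Function('g')(l) = Add(l, Pow(l, 2), Mul(l, Add(-80, l), Add(-31, l))) (Function('g')(l) = Add(Add(Pow(l, 2), Mul(Mul(Add(-31, l), Add(-80, l)), l)), l) = Add(Add(Pow(l, 2), Mul(Mul(Add(-80, l), Add(-31, l)), l)), l) = Add(Add(Pow(l, 2), Mul(l, Add(-80, l), Add(-31, l))), l) = Add(l, Pow(l, 2), Mul(l, Add(-80, l), Add(-31, l))))
X = Rational(-1, 13218) ≈ -7.5654e-5
Add(X, Mul(-1, Function('g')(158))) = Add(Rational(-1, 13218), Mul(-1, Mul(158, Add(2481, Pow(158, 2), Mul(-110, 158))))) = Add(Rational(-1, 13218), Mul(-1, Mul(158, Add(2481, 24964, -17380)))) = Add(Rational(-1, 13218), Mul(-1, Mul(158, 10065))) = Add(Rational(-1, 13218), Mul(-1, 1590270)) = Add(Rational(-1, 13218), -1590270) = Rational(-21020188861, 13218)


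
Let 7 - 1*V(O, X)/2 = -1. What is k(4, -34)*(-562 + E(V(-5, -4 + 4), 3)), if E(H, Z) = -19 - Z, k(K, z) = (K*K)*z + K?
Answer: 315360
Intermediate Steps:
k(K, z) = K + z*K² (k(K, z) = K²*z + K = z*K² + K = K + z*K²)
V(O, X) = 16 (V(O, X) = 14 - 2*(-1) = 14 + 2 = 16)
k(4, -34)*(-562 + E(V(-5, -4 + 4), 3)) = (4*(1 + 4*(-34)))*(-562 + (-19 - 1*3)) = (4*(1 - 136))*(-562 + (-19 - 3)) = (4*(-135))*(-562 - 22) = -540*(-584) = 315360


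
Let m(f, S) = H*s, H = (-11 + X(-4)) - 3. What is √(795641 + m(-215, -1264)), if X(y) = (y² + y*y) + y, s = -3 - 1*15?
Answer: 37*√581 ≈ 891.85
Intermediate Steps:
s = -18 (s = -3 - 15 = -18)
X(y) = y + 2*y² (X(y) = (y² + y²) + y = 2*y² + y = y + 2*y²)
H = 14 (H = (-11 - 4*(1 + 2*(-4))) - 3 = (-11 - 4*(1 - 8)) - 3 = (-11 - 4*(-7)) - 3 = (-11 + 28) - 3 = 17 - 3 = 14)
m(f, S) = -252 (m(f, S) = 14*(-18) = -252)
√(795641 + m(-215, -1264)) = √(795641 - 252) = √795389 = 37*√581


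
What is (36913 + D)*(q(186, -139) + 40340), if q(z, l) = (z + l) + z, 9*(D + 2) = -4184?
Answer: 13308552595/9 ≈ 1.4787e+9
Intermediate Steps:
D = -4202/9 (D = -2 + (⅑)*(-4184) = -2 - 4184/9 = -4202/9 ≈ -466.89)
q(z, l) = l + 2*z (q(z, l) = (l + z) + z = l + 2*z)
(36913 + D)*(q(186, -139) + 40340) = (36913 - 4202/9)*((-139 + 2*186) + 40340) = 328015*((-139 + 372) + 40340)/9 = 328015*(233 + 40340)/9 = (328015/9)*40573 = 13308552595/9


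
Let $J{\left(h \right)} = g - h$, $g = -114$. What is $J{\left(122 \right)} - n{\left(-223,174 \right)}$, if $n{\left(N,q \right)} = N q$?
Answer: $38566$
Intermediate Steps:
$J{\left(h \right)} = -114 - h$
$J{\left(122 \right)} - n{\left(-223,174 \right)} = \left(-114 - 122\right) - \left(-223\right) 174 = \left(-114 - 122\right) - -38802 = -236 + 38802 = 38566$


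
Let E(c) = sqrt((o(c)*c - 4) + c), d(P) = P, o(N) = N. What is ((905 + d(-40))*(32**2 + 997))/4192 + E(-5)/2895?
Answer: 5060954443/12135840 ≈ 417.03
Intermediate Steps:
E(c) = sqrt(-4 + c + c**2) (E(c) = sqrt((c*c - 4) + c) = sqrt((c**2 - 4) + c) = sqrt((-4 + c**2) + c) = sqrt(-4 + c + c**2))
((905 + d(-40))*(32**2 + 997))/4192 + E(-5)/2895 = ((905 - 40)*(32**2 + 997))/4192 + sqrt(-4 - 5 + (-5)**2)/2895 = (865*(1024 + 997))*(1/4192) + sqrt(-4 - 5 + 25)*(1/2895) = (865*2021)*(1/4192) + sqrt(16)*(1/2895) = 1748165*(1/4192) + 4*(1/2895) = 1748165/4192 + 4/2895 = 5060954443/12135840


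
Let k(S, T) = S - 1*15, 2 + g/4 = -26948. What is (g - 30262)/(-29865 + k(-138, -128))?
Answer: 69031/15009 ≈ 4.5993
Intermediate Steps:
g = -107800 (g = -8 + 4*(-26948) = -8 - 107792 = -107800)
k(S, T) = -15 + S (k(S, T) = S - 15 = -15 + S)
(g - 30262)/(-29865 + k(-138, -128)) = (-107800 - 30262)/(-29865 + (-15 - 138)) = -138062/(-29865 - 153) = -138062/(-30018) = -138062*(-1/30018) = 69031/15009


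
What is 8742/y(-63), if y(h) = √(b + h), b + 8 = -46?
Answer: -2914*I*√13/13 ≈ -808.2*I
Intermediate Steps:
b = -54 (b = -8 - 46 = -54)
y(h) = √(-54 + h)
8742/y(-63) = 8742/(√(-54 - 63)) = 8742/(√(-117)) = 8742/((3*I*√13)) = 8742*(-I*√13/39) = -2914*I*√13/13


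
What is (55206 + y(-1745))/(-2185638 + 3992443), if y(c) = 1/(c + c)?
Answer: 192668939/6305749450 ≈ 0.030554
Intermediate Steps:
y(c) = 1/(2*c)
(55206 + y(-1745))/(-2185638 + 3992443) = (55206 + (1/2)/(-1745))/(-2185638 + 3992443) = (55206 + (1/2)*(-1/1745))/1806805 = (55206 - 1/3490)*(1/1806805) = (192668939/3490)*(1/1806805) = 192668939/6305749450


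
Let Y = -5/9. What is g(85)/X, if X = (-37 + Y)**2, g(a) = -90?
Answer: -3645/57122 ≈ -0.063811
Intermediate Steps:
Y = -5/9 (Y = -5*1/9 = -5/9 ≈ -0.55556)
X = 114244/81 (X = (-37 - 5/9)**2 = (-338/9)**2 = 114244/81 ≈ 1410.4)
g(85)/X = -90/114244/81 = -90*81/114244 = -3645/57122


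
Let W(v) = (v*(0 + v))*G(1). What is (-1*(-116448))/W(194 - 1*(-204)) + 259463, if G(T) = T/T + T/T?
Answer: 10275008819/39601 ≈ 2.5946e+5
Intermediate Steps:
G(T) = 2 (G(T) = 1 + 1 = 2)
W(v) = 2*v² (W(v) = (v*(0 + v))*2 = (v*v)*2 = v²*2 = 2*v²)
(-1*(-116448))/W(194 - 1*(-204)) + 259463 = (-1*(-116448))/((2*(194 - 1*(-204))²)) + 259463 = 116448/((2*(194 + 204)²)) + 259463 = 116448/((2*398²)) + 259463 = 116448/((2*158404)) + 259463 = 116448/316808 + 259463 = 116448*(1/316808) + 259463 = 14556/39601 + 259463 = 10275008819/39601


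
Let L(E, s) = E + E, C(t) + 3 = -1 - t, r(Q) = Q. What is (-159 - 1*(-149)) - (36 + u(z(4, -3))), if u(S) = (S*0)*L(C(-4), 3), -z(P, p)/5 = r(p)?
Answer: -46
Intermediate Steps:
z(P, p) = -5*p
C(t) = -4 - t (C(t) = -3 + (-1 - t) = -4 - t)
L(E, s) = 2*E
u(S) = 0 (u(S) = (S*0)*(2*(-4 - 1*(-4))) = 0*(2*(-4 + 4)) = 0*(2*0) = 0*0 = 0)
(-159 - 1*(-149)) - (36 + u(z(4, -3))) = (-159 - 1*(-149)) - (36 + 0) = (-159 + 149) - 1*36 = -10 - 36 = -46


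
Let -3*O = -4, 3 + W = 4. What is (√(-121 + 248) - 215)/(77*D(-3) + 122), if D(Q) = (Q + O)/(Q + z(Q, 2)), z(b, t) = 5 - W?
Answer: 645/19 - 3*√127/19 ≈ 32.168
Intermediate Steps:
W = 1 (W = -3 + 4 = 1)
O = 4/3 (O = -⅓*(-4) = 4/3 ≈ 1.3333)
z(b, t) = 4 (z(b, t) = 5 - 1*1 = 5 - 1 = 4)
D(Q) = (4/3 + Q)/(4 + Q) (D(Q) = (Q + 4/3)/(Q + 4) = (4/3 + Q)/(4 + Q))
(√(-121 + 248) - 215)/(77*D(-3) + 122) = (√(-121 + 248) - 215)/(77*((4/3 - 3)/(4 - 3)) + 122) = (√127 - 215)/(77*(-5/3/1) + 122) = (-215 + √127)/(77*(1*(-5/3)) + 122) = (-215 + √127)/(77*(-5/3) + 122) = (-215 + √127)/(-385/3 + 122) = (-215 + √127)/(-19/3) = (-215 + √127)*(-3/19) = 645/19 - 3*√127/19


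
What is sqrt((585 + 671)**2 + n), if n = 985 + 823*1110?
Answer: sqrt(2492051) ≈ 1578.6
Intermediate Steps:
n = 914515 (n = 985 + 913530 = 914515)
sqrt((585 + 671)**2 + n) = sqrt((585 + 671)**2 + 914515) = sqrt(1256**2 + 914515) = sqrt(1577536 + 914515) = sqrt(2492051)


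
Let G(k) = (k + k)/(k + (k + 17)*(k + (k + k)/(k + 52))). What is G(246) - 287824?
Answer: -11397542278/39599 ≈ -2.8782e+5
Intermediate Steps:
G(k) = 2*k/(k + (17 + k)*(k + 2*k/(52 + k))) (G(k) = (2*k)/(k + (17 + k)*(k + (2*k)/(52 + k))) = (2*k)/(k + (17 + k)*(k + 2*k/(52 + k))) = 2*k/(k + (17 + k)*(k + 2*k/(52 + k))))
G(246) - 287824 = 2*(52 + 246)/(970 + 246² + 72*246) - 287824 = 2*298/(970 + 60516 + 17712) - 287824 = 2*298/79198 - 287824 = 2*(1/79198)*298 - 287824 = 298/39599 - 287824 = -11397542278/39599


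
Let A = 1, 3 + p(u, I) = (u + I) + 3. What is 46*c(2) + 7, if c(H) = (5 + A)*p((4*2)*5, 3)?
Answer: 11875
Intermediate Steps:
p(u, I) = I + u (p(u, I) = -3 + ((u + I) + 3) = -3 + ((I + u) + 3) = -3 + (3 + I + u) = I + u)
c(H) = 258 (c(H) = (5 + 1)*(3 + (4*2)*5) = 6*(3 + 8*5) = 6*(3 + 40) = 6*43 = 258)
46*c(2) + 7 = 46*258 + 7 = 11868 + 7 = 11875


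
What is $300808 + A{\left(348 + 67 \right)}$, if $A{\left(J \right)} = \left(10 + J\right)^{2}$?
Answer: $481433$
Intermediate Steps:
$300808 + A{\left(348 + 67 \right)} = 300808 + \left(10 + \left(348 + 67\right)\right)^{2} = 300808 + \left(10 + 415\right)^{2} = 300808 + 425^{2} = 300808 + 180625 = 481433$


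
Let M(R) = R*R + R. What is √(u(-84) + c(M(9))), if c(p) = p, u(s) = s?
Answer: √6 ≈ 2.4495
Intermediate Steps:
M(R) = R + R² (M(R) = R² + R = R + R²)
√(u(-84) + c(M(9))) = √(-84 + 9*(1 + 9)) = √(-84 + 9*10) = √(-84 + 90) = √6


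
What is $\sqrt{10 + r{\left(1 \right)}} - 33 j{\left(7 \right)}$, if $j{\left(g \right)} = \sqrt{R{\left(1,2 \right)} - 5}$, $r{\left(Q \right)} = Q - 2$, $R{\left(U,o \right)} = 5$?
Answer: $3$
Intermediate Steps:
$r{\left(Q \right)} = -2 + Q$
$j{\left(g \right)} = 0$ ($j{\left(g \right)} = \sqrt{5 - 5} = \sqrt{0} = 0$)
$\sqrt{10 + r{\left(1 \right)}} - 33 j{\left(7 \right)} = \sqrt{10 + \left(-2 + 1\right)} - 0 = \sqrt{10 - 1} + 0 = \sqrt{9} + 0 = 3 + 0 = 3$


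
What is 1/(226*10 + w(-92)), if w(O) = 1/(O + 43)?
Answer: 49/110739 ≈ 0.00044248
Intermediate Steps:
w(O) = 1/(43 + O)
1/(226*10 + w(-92)) = 1/(226*10 + 1/(43 - 92)) = 1/(2260 + 1/(-49)) = 1/(2260 - 1/49) = 1/(110739/49) = 49/110739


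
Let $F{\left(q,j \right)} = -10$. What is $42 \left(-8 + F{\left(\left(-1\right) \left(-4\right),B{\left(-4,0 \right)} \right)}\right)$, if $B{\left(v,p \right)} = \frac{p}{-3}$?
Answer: $-756$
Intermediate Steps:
$B{\left(v,p \right)} = - \frac{p}{3}$ ($B{\left(v,p \right)} = p \left(- \frac{1}{3}\right) = - \frac{p}{3}$)
$42 \left(-8 + F{\left(\left(-1\right) \left(-4\right),B{\left(-4,0 \right)} \right)}\right) = 42 \left(-8 - 10\right) = 42 \left(-18\right) = -756$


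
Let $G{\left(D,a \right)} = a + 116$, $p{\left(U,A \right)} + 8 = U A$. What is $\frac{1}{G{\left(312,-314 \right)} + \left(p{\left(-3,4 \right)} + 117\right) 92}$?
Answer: $\frac{1}{8726} \approx 0.0001146$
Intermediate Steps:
$p{\left(U,A \right)} = -8 + A U$ ($p{\left(U,A \right)} = -8 + U A = -8 + A U$)
$G{\left(D,a \right)} = 116 + a$
$\frac{1}{G{\left(312,-314 \right)} + \left(p{\left(-3,4 \right)} + 117\right) 92} = \frac{1}{\left(116 - 314\right) + \left(\left(-8 + 4 \left(-3\right)\right) + 117\right) 92} = \frac{1}{-198 + \left(\left(-8 - 12\right) + 117\right) 92} = \frac{1}{-198 + \left(-20 + 117\right) 92} = \frac{1}{-198 + 97 \cdot 92} = \frac{1}{-198 + 8924} = \frac{1}{8726}$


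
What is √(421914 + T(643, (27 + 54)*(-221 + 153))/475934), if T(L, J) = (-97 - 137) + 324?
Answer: √23892269661060861/237967 ≈ 649.55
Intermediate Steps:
T(L, J) = 90 (T(L, J) = -234 + 324 = 90)
√(421914 + T(643, (27 + 54)*(-221 + 153))/475934) = √(421914 + 90/475934) = √(421914 + 90*(1/475934)) = √(421914 + 45/237967) = √(100401608883/237967) = √23892269661060861/237967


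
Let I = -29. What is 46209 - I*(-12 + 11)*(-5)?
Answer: 46354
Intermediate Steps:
46209 - I*(-12 + 11)*(-5) = 46209 - (-29*(-12 + 11))*(-5) = 46209 - (-29*(-1))*(-5) = 46209 - 29*(-5) = 46209 - 1*(-145) = 46209 + 145 = 46354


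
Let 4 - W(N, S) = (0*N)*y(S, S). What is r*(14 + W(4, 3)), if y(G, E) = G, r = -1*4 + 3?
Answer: -18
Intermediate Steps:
r = -1 (r = -4 + 3 = -1)
W(N, S) = 4 (W(N, S) = 4 - 0*N*S = 4 - 0*S = 4 - 1*0 = 4 + 0 = 4)
r*(14 + W(4, 3)) = -(14 + 4) = -1*18 = -18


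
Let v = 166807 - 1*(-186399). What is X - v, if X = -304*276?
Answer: -437110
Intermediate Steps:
X = -83904
v = 353206 (v = 166807 + 186399 = 353206)
X - v = -83904 - 1*353206 = -83904 - 353206 = -437110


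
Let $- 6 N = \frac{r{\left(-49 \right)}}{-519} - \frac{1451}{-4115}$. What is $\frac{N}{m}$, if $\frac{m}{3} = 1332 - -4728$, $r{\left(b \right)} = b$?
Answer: $- \frac{119338}{29120064975} \approx -4.0981 \cdot 10^{-6}$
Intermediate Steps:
$m = 18180$ ($m = 3 \left(1332 - -4728\right) = 3 \left(1332 + 4728\right) = 3 \cdot 6060 = 18180$)
$N = - \frac{477352}{6407055}$ ($N = - \frac{- \frac{49}{-519} - \frac{1451}{-4115}}{6} = - \frac{\left(-49\right) \left(- \frac{1}{519}\right) - - \frac{1451}{4115}}{6} = - \frac{\frac{49}{519} + \frac{1451}{4115}}{6} = \left(- \frac{1}{6}\right) \frac{954704}{2135685} = - \frac{477352}{6407055} \approx -0.074504$)
$\frac{N}{m} = - \frac{477352}{6407055 \cdot 18180} = \left(- \frac{477352}{6407055}\right) \frac{1}{18180} = - \frac{119338}{29120064975}$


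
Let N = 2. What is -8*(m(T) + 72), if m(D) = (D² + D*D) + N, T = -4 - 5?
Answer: -1888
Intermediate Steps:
T = -9
m(D) = 2 + 2*D² (m(D) = (D² + D*D) + 2 = (D² + D²) + 2 = 2*D² + 2 = 2 + 2*D²)
-8*(m(T) + 72) = -8*((2 + 2*(-9)²) + 72) = -8*((2 + 2*81) + 72) = -8*((2 + 162) + 72) = -8*(164 + 72) = -8*236 = -1888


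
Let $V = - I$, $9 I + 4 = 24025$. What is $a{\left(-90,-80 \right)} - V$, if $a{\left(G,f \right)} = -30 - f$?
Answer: $2719$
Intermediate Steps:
$I = 2669$ ($I = - \frac{4}{9} + \frac{1}{9} \cdot 24025 = - \frac{4}{9} + \frac{24025}{9} = 2669$)
$V = -2669$ ($V = \left(-1\right) 2669 = -2669$)
$a{\left(-90,-80 \right)} - V = \left(-30 - -80\right) - -2669 = \left(-30 + 80\right) + 2669 = 50 + 2669 = 2719$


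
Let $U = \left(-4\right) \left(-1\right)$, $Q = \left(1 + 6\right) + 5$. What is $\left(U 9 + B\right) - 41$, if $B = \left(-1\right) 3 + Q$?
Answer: $4$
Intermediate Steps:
$Q = 12$ ($Q = 7 + 5 = 12$)
$U = 4$
$B = 9$ ($B = \left(-1\right) 3 + 12 = -3 + 12 = 9$)
$\left(U 9 + B\right) - 41 = \left(4 \cdot 9 + 9\right) - 41 = \left(36 + 9\right) - 41 = 45 - 41 = 4$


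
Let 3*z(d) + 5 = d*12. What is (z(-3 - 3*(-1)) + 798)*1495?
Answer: 3571555/3 ≈ 1.1905e+6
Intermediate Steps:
z(d) = -5/3 + 4*d (z(d) = -5/3 + (d*12)/3 = -5/3 + (12*d)/3 = -5/3 + 4*d)
(z(-3 - 3*(-1)) + 798)*1495 = ((-5/3 + 4*(-3 - 3*(-1))) + 798)*1495 = ((-5/3 + 4*(-3 + 3)) + 798)*1495 = ((-5/3 + 4*0) + 798)*1495 = ((-5/3 + 0) + 798)*1495 = (-5/3 + 798)*1495 = (2389/3)*1495 = 3571555/3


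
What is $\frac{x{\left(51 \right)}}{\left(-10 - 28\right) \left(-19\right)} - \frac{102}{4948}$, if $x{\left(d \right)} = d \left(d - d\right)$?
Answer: $- \frac{51}{2474} \approx -0.020614$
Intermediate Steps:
$x{\left(d \right)} = 0$ ($x{\left(d \right)} = d 0 = 0$)
$\frac{x{\left(51 \right)}}{\left(-10 - 28\right) \left(-19\right)} - \frac{102}{4948} = \frac{0}{\left(-10 - 28\right) \left(-19\right)} - \frac{102}{4948} = \frac{0}{\left(-38\right) \left(-19\right)} - \frac{51}{2474} = \frac{0}{722} - \frac{51}{2474} = 0 \cdot \frac{1}{722} - \frac{51}{2474} = 0 - \frac{51}{2474} = - \frac{51}{2474}$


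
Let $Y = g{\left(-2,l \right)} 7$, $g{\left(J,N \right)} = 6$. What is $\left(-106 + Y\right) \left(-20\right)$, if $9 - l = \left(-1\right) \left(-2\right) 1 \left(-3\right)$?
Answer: $1280$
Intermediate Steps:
$l = 15$ ($l = 9 - \left(-1\right) \left(-2\right) 1 \left(-3\right) = 9 - 2 \cdot 1 \left(-3\right) = 9 - 2 \left(-3\right) = 9 - -6 = 9 + 6 = 15$)
$Y = 42$ ($Y = 6 \cdot 7 = 42$)
$\left(-106 + Y\right) \left(-20\right) = \left(-106 + 42\right) \left(-20\right) = \left(-64\right) \left(-20\right) = 1280$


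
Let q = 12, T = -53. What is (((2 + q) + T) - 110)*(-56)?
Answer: 8344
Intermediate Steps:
(((2 + q) + T) - 110)*(-56) = (((2 + 12) - 53) - 110)*(-56) = ((14 - 53) - 110)*(-56) = (-39 - 110)*(-56) = -149*(-56) = 8344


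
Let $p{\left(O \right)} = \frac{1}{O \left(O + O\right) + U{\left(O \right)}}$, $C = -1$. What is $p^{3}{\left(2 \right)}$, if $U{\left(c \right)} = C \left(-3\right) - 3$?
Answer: $\frac{1}{512} \approx 0.0019531$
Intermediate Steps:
$U{\left(c \right)} = 0$ ($U{\left(c \right)} = \left(-1\right) \left(-3\right) - 3 = 3 - 3 = 0$)
$p{\left(O \right)} = \frac{1}{2 O^{2}}$ ($p{\left(O \right)} = \frac{1}{O \left(O + O\right) + 0} = \frac{1}{O 2 O + 0} = \frac{1}{2 O^{2} + 0} = \frac{1}{2 O^{2}}$)
$p^{3}{\left(2 \right)} = \left(\frac{1}{2 \cdot 4}\right)^{3} = \left(\frac{1}{2} \cdot \frac{1}{4}\right)^{3} = \left(\frac{1}{8}\right)^{3} = \frac{1}{512}$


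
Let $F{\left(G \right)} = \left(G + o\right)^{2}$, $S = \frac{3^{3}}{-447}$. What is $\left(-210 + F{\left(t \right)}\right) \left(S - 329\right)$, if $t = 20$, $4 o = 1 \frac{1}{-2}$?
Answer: $- \frac{290282115}{4768} \approx -60881.0$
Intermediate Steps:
$o = - \frac{1}{8}$ ($o = \frac{1 \frac{1}{-2}}{4} = \frac{1 \left(- \frac{1}{2}\right)}{4} = \frac{1}{4} \left(- \frac{1}{2}\right) = - \frac{1}{8} \approx -0.125$)
$S = - \frac{9}{149}$ ($S = 27 \left(- \frac{1}{447}\right) = - \frac{9}{149} \approx -0.060403$)
$F{\left(G \right)} = \left(- \frac{1}{8} + G\right)^{2}$ ($F{\left(G \right)} = \left(G - \frac{1}{8}\right)^{2} = \left(- \frac{1}{8} + G\right)^{2}$)
$\left(-210 + F{\left(t \right)}\right) \left(S - 329\right) = \left(-210 + \frac{\left(-1 + 8 \cdot 20\right)^{2}}{64}\right) \left(- \frac{9}{149} - 329\right) = \left(-210 + \frac{\left(-1 + 160\right)^{2}}{64}\right) \left(- \frac{49030}{149}\right) = \left(-210 + \frac{159^{2}}{64}\right) \left(- \frac{49030}{149}\right) = \left(-210 + \frac{1}{64} \cdot 25281\right) \left(- \frac{49030}{149}\right) = \left(-210 + \frac{25281}{64}\right) \left(- \frac{49030}{149}\right) = \frac{11841}{64} \left(- \frac{49030}{149}\right) = - \frac{290282115}{4768}$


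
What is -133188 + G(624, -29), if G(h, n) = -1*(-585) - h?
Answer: -133227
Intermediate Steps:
G(h, n) = 585 - h
-133188 + G(624, -29) = -133188 + (585 - 1*624) = -133188 + (585 - 624) = -133188 - 39 = -133227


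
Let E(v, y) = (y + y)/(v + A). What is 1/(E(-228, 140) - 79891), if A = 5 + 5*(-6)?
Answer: -253/20212703 ≈ -1.2517e-5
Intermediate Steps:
A = -25 (A = 5 - 30 = -25)
E(v, y) = 2*y/(-25 + v) (E(v, y) = (y + y)/(v - 25) = (2*y)/(-25 + v) = 2*y/(-25 + v))
1/(E(-228, 140) - 79891) = 1/(2*140/(-25 - 228) - 79891) = 1/(2*140/(-253) - 79891) = 1/(2*140*(-1/253) - 79891) = 1/(-280/253 - 79891) = 1/(-20212703/253) = -253/20212703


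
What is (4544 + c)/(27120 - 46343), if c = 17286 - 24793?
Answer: 2963/19223 ≈ 0.15414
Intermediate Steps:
c = -7507
(4544 + c)/(27120 - 46343) = (4544 - 7507)/(27120 - 46343) = -2963/(-19223) = -2963*(-1/19223) = 2963/19223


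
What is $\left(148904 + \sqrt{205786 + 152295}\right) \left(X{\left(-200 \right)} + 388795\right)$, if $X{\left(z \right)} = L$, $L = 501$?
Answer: $57967731584 + 389296 \sqrt{358081} \approx 5.8201 \cdot 10^{10}$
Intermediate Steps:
$X{\left(z \right)} = 501$
$\left(148904 + \sqrt{205786 + 152295}\right) \left(X{\left(-200 \right)} + 388795\right) = \left(148904 + \sqrt{205786 + 152295}\right) \left(501 + 388795\right) = \left(148904 + \sqrt{358081}\right) 389296 = 57967731584 + 389296 \sqrt{358081}$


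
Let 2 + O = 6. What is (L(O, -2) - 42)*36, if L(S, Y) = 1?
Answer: -1476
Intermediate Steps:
O = 4 (O = -2 + 6 = 4)
(L(O, -2) - 42)*36 = (1 - 42)*36 = -41*36 = -1476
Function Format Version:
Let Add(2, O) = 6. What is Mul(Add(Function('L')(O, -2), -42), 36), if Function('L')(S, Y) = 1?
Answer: -1476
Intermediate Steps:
O = 4 (O = Add(-2, 6) = 4)
Mul(Add(Function('L')(O, -2), -42), 36) = Mul(Add(1, -42), 36) = Mul(-41, 36) = -1476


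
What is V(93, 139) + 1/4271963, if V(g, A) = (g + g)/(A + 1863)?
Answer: 397293560/4276234963 ≈ 0.092907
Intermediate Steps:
V(g, A) = 2*g/(1863 + A) (V(g, A) = (2*g)/(1863 + A) = 2*g/(1863 + A))
V(93, 139) + 1/4271963 = 2*93/(1863 + 139) + 1/4271963 = 2*93/2002 + 1/4271963 = 2*93*(1/2002) + 1/4271963 = 93/1001 + 1/4271963 = 397293560/4276234963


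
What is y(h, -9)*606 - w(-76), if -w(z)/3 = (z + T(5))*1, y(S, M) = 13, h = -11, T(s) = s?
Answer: 7665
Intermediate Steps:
w(z) = -15 - 3*z (w(z) = -3*(z + 5) = -3*(5 + z) = -15 - 3*z)
y(h, -9)*606 - w(-76) = 13*606 - (-15 - 3*(-76)) = 7878 - (-15 + 228) = 7878 - 1*213 = 7878 - 213 = 7665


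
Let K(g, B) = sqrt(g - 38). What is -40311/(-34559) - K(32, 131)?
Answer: 40311/34559 - I*sqrt(6) ≈ 1.1664 - 2.4495*I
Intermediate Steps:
K(g, B) = sqrt(-38 + g)
-40311/(-34559) - K(32, 131) = -40311/(-34559) - sqrt(-38 + 32) = -40311*(-1/34559) - sqrt(-6) = 40311/34559 - I*sqrt(6)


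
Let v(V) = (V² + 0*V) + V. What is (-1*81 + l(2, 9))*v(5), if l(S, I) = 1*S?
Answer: -2370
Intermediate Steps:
l(S, I) = S
v(V) = V + V² (v(V) = (V² + 0) + V = V² + V = V + V²)
(-1*81 + l(2, 9))*v(5) = (-1*81 + 2)*(5*(1 + 5)) = (-81 + 2)*(5*6) = -79*30 = -2370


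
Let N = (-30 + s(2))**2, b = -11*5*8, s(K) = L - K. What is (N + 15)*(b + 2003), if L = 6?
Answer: 1080033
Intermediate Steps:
s(K) = 6 - K
b = -440 (b = -55*8 = -440)
N = 676 (N = (-30 + (6 - 1*2))**2 = (-30 + (6 - 2))**2 = (-30 + 4)**2 = (-26)**2 = 676)
(N + 15)*(b + 2003) = (676 + 15)*(-440 + 2003) = 691*1563 = 1080033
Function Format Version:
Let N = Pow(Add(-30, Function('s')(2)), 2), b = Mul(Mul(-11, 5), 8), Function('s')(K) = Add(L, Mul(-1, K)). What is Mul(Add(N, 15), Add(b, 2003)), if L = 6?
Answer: 1080033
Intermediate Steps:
Function('s')(K) = Add(6, Mul(-1, K))
b = -440 (b = Mul(-55, 8) = -440)
N = 676 (N = Pow(Add(-30, Add(6, Mul(-1, 2))), 2) = Pow(Add(-30, Add(6, -2)), 2) = Pow(Add(-30, 4), 2) = Pow(-26, 2) = 676)
Mul(Add(N, 15), Add(b, 2003)) = Mul(Add(676, 15), Add(-440, 2003)) = Mul(691, 1563) = 1080033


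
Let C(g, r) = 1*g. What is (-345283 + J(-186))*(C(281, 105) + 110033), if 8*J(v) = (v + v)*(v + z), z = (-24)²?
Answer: -40090093252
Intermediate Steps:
z = 576
C(g, r) = g
J(v) = v*(576 + v)/4 (J(v) = ((v + v)*(v + 576))/8 = ((2*v)*(576 + v))/8 = (2*v*(576 + v))/8 = v*(576 + v)/4)
(-345283 + J(-186))*(C(281, 105) + 110033) = (-345283 + (¼)*(-186)*(576 - 186))*(281 + 110033) = (-345283 + (¼)*(-186)*390)*110314 = (-345283 - 18135)*110314 = -363418*110314 = -40090093252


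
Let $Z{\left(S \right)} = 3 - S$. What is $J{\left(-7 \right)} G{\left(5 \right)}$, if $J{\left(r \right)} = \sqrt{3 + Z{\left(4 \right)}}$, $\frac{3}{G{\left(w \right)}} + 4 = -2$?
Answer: $- \frac{\sqrt{2}}{2} \approx -0.70711$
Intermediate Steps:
$G{\left(w \right)} = - \frac{1}{2}$ ($G{\left(w \right)} = \frac{3}{-4 - 2} = \frac{3}{-6} = 3 \left(- \frac{1}{6}\right) = - \frac{1}{2}$)
$J{\left(r \right)} = \sqrt{2}$ ($J{\left(r \right)} = \sqrt{3 + \left(3 - 4\right)} = \sqrt{3 - 1} = \sqrt{2}$)
$J{\left(-7 \right)} G{\left(5 \right)} = \sqrt{2} \left(- \frac{1}{2}\right) = - \frac{\sqrt{2}}{2}$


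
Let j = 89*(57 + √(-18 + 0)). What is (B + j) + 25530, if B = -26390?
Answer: 4213 + 267*I*√2 ≈ 4213.0 + 377.6*I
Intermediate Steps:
j = 5073 + 267*I*√2 (j = 89*(57 + √(-18)) = 89*(57 + 3*I*√2) = 5073 + 267*I*√2 ≈ 5073.0 + 377.6*I)
(B + j) + 25530 = (-26390 + (5073 + 267*I*√2)) + 25530 = (-21317 + 267*I*√2) + 25530 = 4213 + 267*I*√2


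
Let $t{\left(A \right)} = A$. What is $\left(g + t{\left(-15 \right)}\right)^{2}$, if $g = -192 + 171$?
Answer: $1296$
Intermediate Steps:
$g = -21$
$\left(g + t{\left(-15 \right)}\right)^{2} = \left(-21 - 15\right)^{2} = \left(-36\right)^{2} = 1296$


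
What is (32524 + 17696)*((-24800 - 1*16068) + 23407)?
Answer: -876891420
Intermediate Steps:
(32524 + 17696)*((-24800 - 1*16068) + 23407) = 50220*((-24800 - 16068) + 23407) = 50220*(-40868 + 23407) = 50220*(-17461) = -876891420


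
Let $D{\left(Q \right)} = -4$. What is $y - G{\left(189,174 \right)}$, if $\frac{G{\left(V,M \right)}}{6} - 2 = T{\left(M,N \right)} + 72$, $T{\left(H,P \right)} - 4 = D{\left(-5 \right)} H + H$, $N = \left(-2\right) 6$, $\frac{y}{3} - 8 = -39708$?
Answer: $-116436$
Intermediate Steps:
$y = -119100$ ($y = 24 + 3 \left(-39708\right) = 24 - 119124 = -119100$)
$N = -12$
$T{\left(H,P \right)} = 4 - 3 H$ ($T{\left(H,P \right)} = 4 + \left(- 4 H + H\right) = 4 - 3 H$)
$G{\left(V,M \right)} = 468 - 18 M$ ($G{\left(V,M \right)} = 12 + 6 \left(\left(4 - 3 M\right) + 72\right) = 12 + 6 \left(76 - 3 M\right) = 12 - \left(-456 + 18 M\right) = 468 - 18 M$)
$y - G{\left(189,174 \right)} = -119100 - \left(468 - 3132\right) = -119100 - -2664 = -119100 + 2664 = -116436$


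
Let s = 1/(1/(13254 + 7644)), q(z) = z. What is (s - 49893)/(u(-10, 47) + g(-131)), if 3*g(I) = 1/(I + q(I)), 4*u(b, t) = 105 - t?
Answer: -11395035/5698 ≈ -1999.8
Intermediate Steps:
u(b, t) = 105/4 - t/4 (u(b, t) = (105 - t)/4 = 105/4 - t/4)
g(I) = 1/(6*I) (g(I) = 1/(3*(I + I)) = 1/(3*((2*I))) = (1/(2*I))/3 = 1/(6*I))
s = 20898 (s = 1/(1/20898) = 20898)
(s - 49893)/(u(-10, 47) + g(-131)) = (20898 - 49893)/((105/4 - ¼*47) + (⅙)/(-131)) = -28995/((105/4 - 47/4) + (⅙)*(-1/131)) = -28995/(29/2 - 1/786) = -28995/5698/393 = -28995*393/5698 = -11395035/5698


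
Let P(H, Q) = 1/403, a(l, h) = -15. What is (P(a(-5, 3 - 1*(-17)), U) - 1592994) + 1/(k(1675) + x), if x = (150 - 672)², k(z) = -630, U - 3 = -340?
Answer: -174523901450771/109557162 ≈ -1.5930e+6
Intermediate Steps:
U = -337 (U = 3 - 340 = -337)
P(H, Q) = 1/403
x = 272484 (x = (-522)² = 272484)
(P(a(-5, 3 - 1*(-17)), U) - 1592994) + 1/(k(1675) + x) = (1/403 - 1592994) + 1/(-630 + 272484) = -641976581/403 + 1/271854 = -174523901450771/109557162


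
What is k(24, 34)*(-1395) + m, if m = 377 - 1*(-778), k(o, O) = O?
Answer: -46275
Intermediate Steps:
m = 1155 (m = 377 + 778 = 1155)
k(24, 34)*(-1395) + m = 34*(-1395) + 1155 = -47430 + 1155 = -46275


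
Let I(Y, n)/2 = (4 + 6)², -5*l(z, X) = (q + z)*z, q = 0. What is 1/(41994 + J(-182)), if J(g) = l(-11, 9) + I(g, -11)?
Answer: 5/210849 ≈ 2.3714e-5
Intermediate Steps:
l(z, X) = -z²/5 (l(z, X) = -(0 + z)*z/5 = -z*z/5 = -z²/5)
I(Y, n) = 200 (I(Y, n) = 2*(4 + 6)² = 2*10² = 2*100 = 200)
J(g) = 879/5 (J(g) = -⅕*(-11)² + 200 = -⅕*121 + 200 = -121/5 + 200 = 879/5)
1/(41994 + J(-182)) = 1/(41994 + 879/5) = 1/(210849/5) = 5/210849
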